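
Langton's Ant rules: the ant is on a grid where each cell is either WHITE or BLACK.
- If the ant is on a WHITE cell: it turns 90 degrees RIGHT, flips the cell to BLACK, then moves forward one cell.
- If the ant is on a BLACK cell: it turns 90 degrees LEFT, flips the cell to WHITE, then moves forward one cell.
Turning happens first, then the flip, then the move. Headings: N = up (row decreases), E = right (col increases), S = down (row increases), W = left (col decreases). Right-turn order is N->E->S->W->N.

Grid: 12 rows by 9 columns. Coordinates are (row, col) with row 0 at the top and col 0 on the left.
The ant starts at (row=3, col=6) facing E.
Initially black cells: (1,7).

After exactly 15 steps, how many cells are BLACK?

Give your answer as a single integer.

Answer: 10

Derivation:
Step 1: on WHITE (3,6): turn R to S, flip to black, move to (4,6). |black|=2
Step 2: on WHITE (4,6): turn R to W, flip to black, move to (4,5). |black|=3
Step 3: on WHITE (4,5): turn R to N, flip to black, move to (3,5). |black|=4
Step 4: on WHITE (3,5): turn R to E, flip to black, move to (3,6). |black|=5
Step 5: on BLACK (3,6): turn L to N, flip to white, move to (2,6). |black|=4
Step 6: on WHITE (2,6): turn R to E, flip to black, move to (2,7). |black|=5
Step 7: on WHITE (2,7): turn R to S, flip to black, move to (3,7). |black|=6
Step 8: on WHITE (3,7): turn R to W, flip to black, move to (3,6). |black|=7
Step 9: on WHITE (3,6): turn R to N, flip to black, move to (2,6). |black|=8
Step 10: on BLACK (2,6): turn L to W, flip to white, move to (2,5). |black|=7
Step 11: on WHITE (2,5): turn R to N, flip to black, move to (1,5). |black|=8
Step 12: on WHITE (1,5): turn R to E, flip to black, move to (1,6). |black|=9
Step 13: on WHITE (1,6): turn R to S, flip to black, move to (2,6). |black|=10
Step 14: on WHITE (2,6): turn R to W, flip to black, move to (2,5). |black|=11
Step 15: on BLACK (2,5): turn L to S, flip to white, move to (3,5). |black|=10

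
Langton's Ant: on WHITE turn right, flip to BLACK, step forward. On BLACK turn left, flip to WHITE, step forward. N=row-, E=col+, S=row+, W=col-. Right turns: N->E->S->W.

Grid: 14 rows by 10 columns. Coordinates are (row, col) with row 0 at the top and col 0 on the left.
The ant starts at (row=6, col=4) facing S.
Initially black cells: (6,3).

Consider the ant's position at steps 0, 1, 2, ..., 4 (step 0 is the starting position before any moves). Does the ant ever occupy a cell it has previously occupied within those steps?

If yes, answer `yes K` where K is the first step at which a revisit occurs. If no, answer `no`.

Answer: no

Derivation:
Step 1: on WHITE (6,4): turn R to W, flip to black, move to (6,3). |black|=2 — new cell
Step 2: on BLACK (6,3): turn L to S, flip to white, move to (7,3). |black|=1 — new cell
Step 3: on WHITE (7,3): turn R to W, flip to black, move to (7,2). |black|=2 — new cell
Step 4: on WHITE (7,2): turn R to N, flip to black, move to (6,2). |black|=3 — new cell
No revisit within 4 steps.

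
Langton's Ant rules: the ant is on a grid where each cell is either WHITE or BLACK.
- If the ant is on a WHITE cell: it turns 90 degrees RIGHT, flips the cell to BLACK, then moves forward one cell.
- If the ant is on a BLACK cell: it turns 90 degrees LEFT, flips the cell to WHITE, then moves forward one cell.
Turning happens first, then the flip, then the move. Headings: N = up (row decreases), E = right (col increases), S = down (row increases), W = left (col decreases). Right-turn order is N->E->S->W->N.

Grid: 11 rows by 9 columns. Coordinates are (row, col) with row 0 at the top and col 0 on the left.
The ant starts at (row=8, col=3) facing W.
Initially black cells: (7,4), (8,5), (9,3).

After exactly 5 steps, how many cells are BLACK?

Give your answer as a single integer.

Step 1: on WHITE (8,3): turn R to N, flip to black, move to (7,3). |black|=4
Step 2: on WHITE (7,3): turn R to E, flip to black, move to (7,4). |black|=5
Step 3: on BLACK (7,4): turn L to N, flip to white, move to (6,4). |black|=4
Step 4: on WHITE (6,4): turn R to E, flip to black, move to (6,5). |black|=5
Step 5: on WHITE (6,5): turn R to S, flip to black, move to (7,5). |black|=6

Answer: 6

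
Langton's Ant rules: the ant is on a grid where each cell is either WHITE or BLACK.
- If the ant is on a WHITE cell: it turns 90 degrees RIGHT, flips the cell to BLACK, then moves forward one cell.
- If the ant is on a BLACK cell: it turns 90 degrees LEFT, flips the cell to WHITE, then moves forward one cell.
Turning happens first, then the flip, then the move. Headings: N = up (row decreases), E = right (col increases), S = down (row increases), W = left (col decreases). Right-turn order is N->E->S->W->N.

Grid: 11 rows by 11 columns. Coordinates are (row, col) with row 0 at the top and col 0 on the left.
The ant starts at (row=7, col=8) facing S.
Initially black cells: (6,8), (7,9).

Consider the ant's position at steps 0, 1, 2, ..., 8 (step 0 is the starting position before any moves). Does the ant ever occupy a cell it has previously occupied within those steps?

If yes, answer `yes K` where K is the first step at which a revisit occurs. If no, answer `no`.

Answer: yes 7

Derivation:
Step 1: on WHITE (7,8): turn R to W, flip to black, move to (7,7). |black|=3 — new cell
Step 2: on WHITE (7,7): turn R to N, flip to black, move to (6,7). |black|=4 — new cell
Step 3: on WHITE (6,7): turn R to E, flip to black, move to (6,8). |black|=5 — new cell
Step 4: on BLACK (6,8): turn L to N, flip to white, move to (5,8). |black|=4 — new cell
Step 5: on WHITE (5,8): turn R to E, flip to black, move to (5,9). |black|=5 — new cell
Step 6: on WHITE (5,9): turn R to S, flip to black, move to (6,9). |black|=6 — new cell
Step 7: on WHITE (6,9): turn R to W, flip to black, move to (6,8). |black|=7 — REVISIT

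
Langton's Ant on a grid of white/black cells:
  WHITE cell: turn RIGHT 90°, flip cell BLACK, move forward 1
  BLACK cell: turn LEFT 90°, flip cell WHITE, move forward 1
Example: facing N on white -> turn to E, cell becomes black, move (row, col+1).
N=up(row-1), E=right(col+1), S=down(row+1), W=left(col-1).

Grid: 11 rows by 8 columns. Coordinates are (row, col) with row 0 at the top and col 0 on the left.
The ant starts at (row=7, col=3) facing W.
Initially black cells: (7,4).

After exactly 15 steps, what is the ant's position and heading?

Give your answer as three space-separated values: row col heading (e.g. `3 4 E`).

Step 1: on WHITE (7,3): turn R to N, flip to black, move to (6,3). |black|=2
Step 2: on WHITE (6,3): turn R to E, flip to black, move to (6,4). |black|=3
Step 3: on WHITE (6,4): turn R to S, flip to black, move to (7,4). |black|=4
Step 4: on BLACK (7,4): turn L to E, flip to white, move to (7,5). |black|=3
Step 5: on WHITE (7,5): turn R to S, flip to black, move to (8,5). |black|=4
Step 6: on WHITE (8,5): turn R to W, flip to black, move to (8,4). |black|=5
Step 7: on WHITE (8,4): turn R to N, flip to black, move to (7,4). |black|=6
Step 8: on WHITE (7,4): turn R to E, flip to black, move to (7,5). |black|=7
Step 9: on BLACK (7,5): turn L to N, flip to white, move to (6,5). |black|=6
Step 10: on WHITE (6,5): turn R to E, flip to black, move to (6,6). |black|=7
Step 11: on WHITE (6,6): turn R to S, flip to black, move to (7,6). |black|=8
Step 12: on WHITE (7,6): turn R to W, flip to black, move to (7,5). |black|=9
Step 13: on WHITE (7,5): turn R to N, flip to black, move to (6,5). |black|=10
Step 14: on BLACK (6,5): turn L to W, flip to white, move to (6,4). |black|=9
Step 15: on BLACK (6,4): turn L to S, flip to white, move to (7,4). |black|=8

Answer: 7 4 S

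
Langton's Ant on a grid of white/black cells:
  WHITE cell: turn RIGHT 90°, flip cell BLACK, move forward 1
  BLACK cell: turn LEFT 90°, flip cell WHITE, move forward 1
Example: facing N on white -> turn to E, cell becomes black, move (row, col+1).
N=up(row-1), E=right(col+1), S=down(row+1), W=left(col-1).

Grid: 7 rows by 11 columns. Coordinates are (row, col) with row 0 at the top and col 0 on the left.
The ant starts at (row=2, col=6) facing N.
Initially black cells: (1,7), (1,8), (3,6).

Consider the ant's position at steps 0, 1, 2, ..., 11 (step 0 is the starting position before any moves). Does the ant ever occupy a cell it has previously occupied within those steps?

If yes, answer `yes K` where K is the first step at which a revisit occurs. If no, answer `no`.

Answer: yes 7

Derivation:
Step 1: on WHITE (2,6): turn R to E, flip to black, move to (2,7). |black|=4 — new cell
Step 2: on WHITE (2,7): turn R to S, flip to black, move to (3,7). |black|=5 — new cell
Step 3: on WHITE (3,7): turn R to W, flip to black, move to (3,6). |black|=6 — new cell
Step 4: on BLACK (3,6): turn L to S, flip to white, move to (4,6). |black|=5 — new cell
Step 5: on WHITE (4,6): turn R to W, flip to black, move to (4,5). |black|=6 — new cell
Step 6: on WHITE (4,5): turn R to N, flip to black, move to (3,5). |black|=7 — new cell
Step 7: on WHITE (3,5): turn R to E, flip to black, move to (3,6). |black|=8 — REVISIT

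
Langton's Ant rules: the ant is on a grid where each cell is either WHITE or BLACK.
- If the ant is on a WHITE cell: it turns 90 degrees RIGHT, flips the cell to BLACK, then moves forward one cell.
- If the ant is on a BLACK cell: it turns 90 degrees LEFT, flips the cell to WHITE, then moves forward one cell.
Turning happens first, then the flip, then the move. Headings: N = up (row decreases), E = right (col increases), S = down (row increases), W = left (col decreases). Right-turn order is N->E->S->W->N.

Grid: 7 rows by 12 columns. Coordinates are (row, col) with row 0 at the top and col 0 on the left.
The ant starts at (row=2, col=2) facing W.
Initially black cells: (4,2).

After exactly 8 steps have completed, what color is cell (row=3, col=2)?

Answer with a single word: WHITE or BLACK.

Answer: BLACK

Derivation:
Step 1: on WHITE (2,2): turn R to N, flip to black, move to (1,2). |black|=2
Step 2: on WHITE (1,2): turn R to E, flip to black, move to (1,3). |black|=3
Step 3: on WHITE (1,3): turn R to S, flip to black, move to (2,3). |black|=4
Step 4: on WHITE (2,3): turn R to W, flip to black, move to (2,2). |black|=5
Step 5: on BLACK (2,2): turn L to S, flip to white, move to (3,2). |black|=4
Step 6: on WHITE (3,2): turn R to W, flip to black, move to (3,1). |black|=5
Step 7: on WHITE (3,1): turn R to N, flip to black, move to (2,1). |black|=6
Step 8: on WHITE (2,1): turn R to E, flip to black, move to (2,2). |black|=7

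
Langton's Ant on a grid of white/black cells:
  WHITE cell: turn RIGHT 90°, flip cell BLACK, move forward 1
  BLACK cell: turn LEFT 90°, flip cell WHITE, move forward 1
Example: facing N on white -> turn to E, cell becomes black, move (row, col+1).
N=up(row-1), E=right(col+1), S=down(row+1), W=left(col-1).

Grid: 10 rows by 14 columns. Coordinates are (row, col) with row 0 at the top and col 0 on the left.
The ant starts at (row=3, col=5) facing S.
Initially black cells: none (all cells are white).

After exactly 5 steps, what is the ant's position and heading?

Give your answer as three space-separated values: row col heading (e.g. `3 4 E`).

Step 1: on WHITE (3,5): turn R to W, flip to black, move to (3,4). |black|=1
Step 2: on WHITE (3,4): turn R to N, flip to black, move to (2,4). |black|=2
Step 3: on WHITE (2,4): turn R to E, flip to black, move to (2,5). |black|=3
Step 4: on WHITE (2,5): turn R to S, flip to black, move to (3,5). |black|=4
Step 5: on BLACK (3,5): turn L to E, flip to white, move to (3,6). |black|=3

Answer: 3 6 E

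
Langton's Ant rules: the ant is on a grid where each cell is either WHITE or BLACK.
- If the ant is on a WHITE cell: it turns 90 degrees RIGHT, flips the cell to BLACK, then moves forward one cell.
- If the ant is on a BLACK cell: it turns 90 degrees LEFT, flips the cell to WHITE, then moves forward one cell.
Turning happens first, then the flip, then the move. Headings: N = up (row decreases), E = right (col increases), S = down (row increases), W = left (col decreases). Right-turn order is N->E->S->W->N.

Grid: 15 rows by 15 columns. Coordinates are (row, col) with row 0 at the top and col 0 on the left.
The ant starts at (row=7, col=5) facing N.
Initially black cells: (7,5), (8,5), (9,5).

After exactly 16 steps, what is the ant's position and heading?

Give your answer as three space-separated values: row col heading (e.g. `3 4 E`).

Step 1: on BLACK (7,5): turn L to W, flip to white, move to (7,4). |black|=2
Step 2: on WHITE (7,4): turn R to N, flip to black, move to (6,4). |black|=3
Step 3: on WHITE (6,4): turn R to E, flip to black, move to (6,5). |black|=4
Step 4: on WHITE (6,5): turn R to S, flip to black, move to (7,5). |black|=5
Step 5: on WHITE (7,5): turn R to W, flip to black, move to (7,4). |black|=6
Step 6: on BLACK (7,4): turn L to S, flip to white, move to (8,4). |black|=5
Step 7: on WHITE (8,4): turn R to W, flip to black, move to (8,3). |black|=6
Step 8: on WHITE (8,3): turn R to N, flip to black, move to (7,3). |black|=7
Step 9: on WHITE (7,3): turn R to E, flip to black, move to (7,4). |black|=8
Step 10: on WHITE (7,4): turn R to S, flip to black, move to (8,4). |black|=9
Step 11: on BLACK (8,4): turn L to E, flip to white, move to (8,5). |black|=8
Step 12: on BLACK (8,5): turn L to N, flip to white, move to (7,5). |black|=7
Step 13: on BLACK (7,5): turn L to W, flip to white, move to (7,4). |black|=6
Step 14: on BLACK (7,4): turn L to S, flip to white, move to (8,4). |black|=5
Step 15: on WHITE (8,4): turn R to W, flip to black, move to (8,3). |black|=6
Step 16: on BLACK (8,3): turn L to S, flip to white, move to (9,3). |black|=5

Answer: 9 3 S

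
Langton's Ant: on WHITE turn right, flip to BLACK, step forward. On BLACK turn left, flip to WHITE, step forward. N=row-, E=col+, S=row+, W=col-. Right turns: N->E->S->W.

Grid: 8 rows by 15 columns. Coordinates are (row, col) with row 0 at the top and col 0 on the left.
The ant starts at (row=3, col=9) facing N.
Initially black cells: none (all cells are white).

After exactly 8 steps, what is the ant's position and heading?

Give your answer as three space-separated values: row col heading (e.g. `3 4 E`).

Step 1: on WHITE (3,9): turn R to E, flip to black, move to (3,10). |black|=1
Step 2: on WHITE (3,10): turn R to S, flip to black, move to (4,10). |black|=2
Step 3: on WHITE (4,10): turn R to W, flip to black, move to (4,9). |black|=3
Step 4: on WHITE (4,9): turn R to N, flip to black, move to (3,9). |black|=4
Step 5: on BLACK (3,9): turn L to W, flip to white, move to (3,8). |black|=3
Step 6: on WHITE (3,8): turn R to N, flip to black, move to (2,8). |black|=4
Step 7: on WHITE (2,8): turn R to E, flip to black, move to (2,9). |black|=5
Step 8: on WHITE (2,9): turn R to S, flip to black, move to (3,9). |black|=6

Answer: 3 9 S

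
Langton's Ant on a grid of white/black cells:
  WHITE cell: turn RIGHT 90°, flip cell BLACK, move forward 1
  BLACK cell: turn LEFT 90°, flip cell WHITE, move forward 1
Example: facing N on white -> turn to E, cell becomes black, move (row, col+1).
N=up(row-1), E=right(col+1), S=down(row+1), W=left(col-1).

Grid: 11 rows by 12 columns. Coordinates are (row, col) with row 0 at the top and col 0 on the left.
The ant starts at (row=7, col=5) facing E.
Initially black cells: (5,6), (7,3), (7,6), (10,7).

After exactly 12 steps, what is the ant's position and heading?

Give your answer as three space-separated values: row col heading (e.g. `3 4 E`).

Step 1: on WHITE (7,5): turn R to S, flip to black, move to (8,5). |black|=5
Step 2: on WHITE (8,5): turn R to W, flip to black, move to (8,4). |black|=6
Step 3: on WHITE (8,4): turn R to N, flip to black, move to (7,4). |black|=7
Step 4: on WHITE (7,4): turn R to E, flip to black, move to (7,5). |black|=8
Step 5: on BLACK (7,5): turn L to N, flip to white, move to (6,5). |black|=7
Step 6: on WHITE (6,5): turn R to E, flip to black, move to (6,6). |black|=8
Step 7: on WHITE (6,6): turn R to S, flip to black, move to (7,6). |black|=9
Step 8: on BLACK (7,6): turn L to E, flip to white, move to (7,7). |black|=8
Step 9: on WHITE (7,7): turn R to S, flip to black, move to (8,7). |black|=9
Step 10: on WHITE (8,7): turn R to W, flip to black, move to (8,6). |black|=10
Step 11: on WHITE (8,6): turn R to N, flip to black, move to (7,6). |black|=11
Step 12: on WHITE (7,6): turn R to E, flip to black, move to (7,7). |black|=12

Answer: 7 7 E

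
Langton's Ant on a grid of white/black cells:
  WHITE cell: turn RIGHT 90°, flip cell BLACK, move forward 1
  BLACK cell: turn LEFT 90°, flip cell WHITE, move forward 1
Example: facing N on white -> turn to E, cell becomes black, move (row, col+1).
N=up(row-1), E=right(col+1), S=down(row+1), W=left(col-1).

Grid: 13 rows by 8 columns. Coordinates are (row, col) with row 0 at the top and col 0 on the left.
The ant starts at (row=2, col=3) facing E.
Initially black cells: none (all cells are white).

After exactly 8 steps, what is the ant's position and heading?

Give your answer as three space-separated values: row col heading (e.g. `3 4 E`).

Step 1: on WHITE (2,3): turn R to S, flip to black, move to (3,3). |black|=1
Step 2: on WHITE (3,3): turn R to W, flip to black, move to (3,2). |black|=2
Step 3: on WHITE (3,2): turn R to N, flip to black, move to (2,2). |black|=3
Step 4: on WHITE (2,2): turn R to E, flip to black, move to (2,3). |black|=4
Step 5: on BLACK (2,3): turn L to N, flip to white, move to (1,3). |black|=3
Step 6: on WHITE (1,3): turn R to E, flip to black, move to (1,4). |black|=4
Step 7: on WHITE (1,4): turn R to S, flip to black, move to (2,4). |black|=5
Step 8: on WHITE (2,4): turn R to W, flip to black, move to (2,3). |black|=6

Answer: 2 3 W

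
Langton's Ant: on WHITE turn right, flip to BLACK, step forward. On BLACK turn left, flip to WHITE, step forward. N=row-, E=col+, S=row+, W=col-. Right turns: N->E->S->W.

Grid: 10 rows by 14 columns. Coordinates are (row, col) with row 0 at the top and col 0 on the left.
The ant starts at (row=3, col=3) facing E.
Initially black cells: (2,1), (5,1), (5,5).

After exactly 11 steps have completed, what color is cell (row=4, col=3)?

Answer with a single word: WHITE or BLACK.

Answer: BLACK

Derivation:
Step 1: on WHITE (3,3): turn R to S, flip to black, move to (4,3). |black|=4
Step 2: on WHITE (4,3): turn R to W, flip to black, move to (4,2). |black|=5
Step 3: on WHITE (4,2): turn R to N, flip to black, move to (3,2). |black|=6
Step 4: on WHITE (3,2): turn R to E, flip to black, move to (3,3). |black|=7
Step 5: on BLACK (3,3): turn L to N, flip to white, move to (2,3). |black|=6
Step 6: on WHITE (2,3): turn R to E, flip to black, move to (2,4). |black|=7
Step 7: on WHITE (2,4): turn R to S, flip to black, move to (3,4). |black|=8
Step 8: on WHITE (3,4): turn R to W, flip to black, move to (3,3). |black|=9
Step 9: on WHITE (3,3): turn R to N, flip to black, move to (2,3). |black|=10
Step 10: on BLACK (2,3): turn L to W, flip to white, move to (2,2). |black|=9
Step 11: on WHITE (2,2): turn R to N, flip to black, move to (1,2). |black|=10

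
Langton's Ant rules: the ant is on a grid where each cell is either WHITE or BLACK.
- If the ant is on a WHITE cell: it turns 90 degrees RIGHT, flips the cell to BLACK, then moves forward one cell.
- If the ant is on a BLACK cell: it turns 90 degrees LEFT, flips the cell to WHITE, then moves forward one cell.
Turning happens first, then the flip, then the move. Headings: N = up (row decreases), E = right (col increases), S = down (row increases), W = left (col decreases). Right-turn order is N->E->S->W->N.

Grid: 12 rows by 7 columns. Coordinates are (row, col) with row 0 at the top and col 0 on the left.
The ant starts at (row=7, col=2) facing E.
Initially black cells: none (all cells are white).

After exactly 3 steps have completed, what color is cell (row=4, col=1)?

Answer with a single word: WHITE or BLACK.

Answer: WHITE

Derivation:
Step 1: on WHITE (7,2): turn R to S, flip to black, move to (8,2). |black|=1
Step 2: on WHITE (8,2): turn R to W, flip to black, move to (8,1). |black|=2
Step 3: on WHITE (8,1): turn R to N, flip to black, move to (7,1). |black|=3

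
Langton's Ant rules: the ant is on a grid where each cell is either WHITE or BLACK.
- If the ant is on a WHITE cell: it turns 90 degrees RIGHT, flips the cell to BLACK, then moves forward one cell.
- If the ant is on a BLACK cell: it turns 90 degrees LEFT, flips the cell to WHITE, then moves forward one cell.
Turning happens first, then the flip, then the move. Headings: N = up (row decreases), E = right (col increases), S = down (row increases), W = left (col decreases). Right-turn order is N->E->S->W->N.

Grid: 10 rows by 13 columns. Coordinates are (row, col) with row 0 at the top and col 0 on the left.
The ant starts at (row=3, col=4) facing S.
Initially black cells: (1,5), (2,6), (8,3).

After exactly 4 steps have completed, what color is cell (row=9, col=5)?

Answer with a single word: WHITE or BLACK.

Step 1: on WHITE (3,4): turn R to W, flip to black, move to (3,3). |black|=4
Step 2: on WHITE (3,3): turn R to N, flip to black, move to (2,3). |black|=5
Step 3: on WHITE (2,3): turn R to E, flip to black, move to (2,4). |black|=6
Step 4: on WHITE (2,4): turn R to S, flip to black, move to (3,4). |black|=7

Answer: WHITE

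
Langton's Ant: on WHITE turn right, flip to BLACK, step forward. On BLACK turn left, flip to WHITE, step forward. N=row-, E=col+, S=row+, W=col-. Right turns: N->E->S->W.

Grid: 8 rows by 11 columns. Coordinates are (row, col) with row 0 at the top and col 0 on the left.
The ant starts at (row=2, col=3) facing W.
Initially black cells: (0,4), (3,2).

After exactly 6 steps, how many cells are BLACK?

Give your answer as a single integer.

Step 1: on WHITE (2,3): turn R to N, flip to black, move to (1,3). |black|=3
Step 2: on WHITE (1,3): turn R to E, flip to black, move to (1,4). |black|=4
Step 3: on WHITE (1,4): turn R to S, flip to black, move to (2,4). |black|=5
Step 4: on WHITE (2,4): turn R to W, flip to black, move to (2,3). |black|=6
Step 5: on BLACK (2,3): turn L to S, flip to white, move to (3,3). |black|=5
Step 6: on WHITE (3,3): turn R to W, flip to black, move to (3,2). |black|=6

Answer: 6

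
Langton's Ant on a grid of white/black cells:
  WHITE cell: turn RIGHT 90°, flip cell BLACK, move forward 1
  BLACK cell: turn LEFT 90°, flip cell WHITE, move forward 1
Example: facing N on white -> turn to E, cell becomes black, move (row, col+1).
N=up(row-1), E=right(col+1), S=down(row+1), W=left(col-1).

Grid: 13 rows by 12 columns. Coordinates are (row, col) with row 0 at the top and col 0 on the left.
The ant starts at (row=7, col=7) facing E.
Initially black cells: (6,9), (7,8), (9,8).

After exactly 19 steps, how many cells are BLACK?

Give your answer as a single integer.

Step 1: on WHITE (7,7): turn R to S, flip to black, move to (8,7). |black|=4
Step 2: on WHITE (8,7): turn R to W, flip to black, move to (8,6). |black|=5
Step 3: on WHITE (8,6): turn R to N, flip to black, move to (7,6). |black|=6
Step 4: on WHITE (7,6): turn R to E, flip to black, move to (7,7). |black|=7
Step 5: on BLACK (7,7): turn L to N, flip to white, move to (6,7). |black|=6
Step 6: on WHITE (6,7): turn R to E, flip to black, move to (6,8). |black|=7
Step 7: on WHITE (6,8): turn R to S, flip to black, move to (7,8). |black|=8
Step 8: on BLACK (7,8): turn L to E, flip to white, move to (7,9). |black|=7
Step 9: on WHITE (7,9): turn R to S, flip to black, move to (8,9). |black|=8
Step 10: on WHITE (8,9): turn R to W, flip to black, move to (8,8). |black|=9
Step 11: on WHITE (8,8): turn R to N, flip to black, move to (7,8). |black|=10
Step 12: on WHITE (7,8): turn R to E, flip to black, move to (7,9). |black|=11
Step 13: on BLACK (7,9): turn L to N, flip to white, move to (6,9). |black|=10
Step 14: on BLACK (6,9): turn L to W, flip to white, move to (6,8). |black|=9
Step 15: on BLACK (6,8): turn L to S, flip to white, move to (7,8). |black|=8
Step 16: on BLACK (7,8): turn L to E, flip to white, move to (7,9). |black|=7
Step 17: on WHITE (7,9): turn R to S, flip to black, move to (8,9). |black|=8
Step 18: on BLACK (8,9): turn L to E, flip to white, move to (8,10). |black|=7
Step 19: on WHITE (8,10): turn R to S, flip to black, move to (9,10). |black|=8

Answer: 8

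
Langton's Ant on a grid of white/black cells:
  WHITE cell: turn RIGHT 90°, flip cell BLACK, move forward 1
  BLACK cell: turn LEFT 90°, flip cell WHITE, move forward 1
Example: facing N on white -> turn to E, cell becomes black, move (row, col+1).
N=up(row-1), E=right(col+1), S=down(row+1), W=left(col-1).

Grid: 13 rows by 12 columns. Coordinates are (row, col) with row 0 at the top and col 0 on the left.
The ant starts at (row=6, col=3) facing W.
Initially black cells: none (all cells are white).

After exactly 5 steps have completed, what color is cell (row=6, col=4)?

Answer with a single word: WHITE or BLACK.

Step 1: on WHITE (6,3): turn R to N, flip to black, move to (5,3). |black|=1
Step 2: on WHITE (5,3): turn R to E, flip to black, move to (5,4). |black|=2
Step 3: on WHITE (5,4): turn R to S, flip to black, move to (6,4). |black|=3
Step 4: on WHITE (6,4): turn R to W, flip to black, move to (6,3). |black|=4
Step 5: on BLACK (6,3): turn L to S, flip to white, move to (7,3). |black|=3

Answer: BLACK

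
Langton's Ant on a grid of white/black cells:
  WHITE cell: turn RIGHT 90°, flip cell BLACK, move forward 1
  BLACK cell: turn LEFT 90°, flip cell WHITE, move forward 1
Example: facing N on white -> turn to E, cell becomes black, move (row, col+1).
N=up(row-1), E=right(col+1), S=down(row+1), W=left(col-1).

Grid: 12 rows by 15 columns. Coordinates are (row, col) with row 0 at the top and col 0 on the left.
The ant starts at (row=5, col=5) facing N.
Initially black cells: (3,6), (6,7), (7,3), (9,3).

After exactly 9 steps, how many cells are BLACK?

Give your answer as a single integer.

Step 1: on WHITE (5,5): turn R to E, flip to black, move to (5,6). |black|=5
Step 2: on WHITE (5,6): turn R to S, flip to black, move to (6,6). |black|=6
Step 3: on WHITE (6,6): turn R to W, flip to black, move to (6,5). |black|=7
Step 4: on WHITE (6,5): turn R to N, flip to black, move to (5,5). |black|=8
Step 5: on BLACK (5,5): turn L to W, flip to white, move to (5,4). |black|=7
Step 6: on WHITE (5,4): turn R to N, flip to black, move to (4,4). |black|=8
Step 7: on WHITE (4,4): turn R to E, flip to black, move to (4,5). |black|=9
Step 8: on WHITE (4,5): turn R to S, flip to black, move to (5,5). |black|=10
Step 9: on WHITE (5,5): turn R to W, flip to black, move to (5,4). |black|=11

Answer: 11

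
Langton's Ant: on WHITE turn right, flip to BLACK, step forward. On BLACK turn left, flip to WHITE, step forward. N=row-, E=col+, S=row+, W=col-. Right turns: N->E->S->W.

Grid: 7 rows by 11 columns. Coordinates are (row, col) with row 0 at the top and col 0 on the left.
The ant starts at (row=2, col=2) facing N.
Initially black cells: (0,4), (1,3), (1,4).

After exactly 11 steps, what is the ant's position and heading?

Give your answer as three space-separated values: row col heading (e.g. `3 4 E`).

Answer: 3 0 W

Derivation:
Step 1: on WHITE (2,2): turn R to E, flip to black, move to (2,3). |black|=4
Step 2: on WHITE (2,3): turn R to S, flip to black, move to (3,3). |black|=5
Step 3: on WHITE (3,3): turn R to W, flip to black, move to (3,2). |black|=6
Step 4: on WHITE (3,2): turn R to N, flip to black, move to (2,2). |black|=7
Step 5: on BLACK (2,2): turn L to W, flip to white, move to (2,1). |black|=6
Step 6: on WHITE (2,1): turn R to N, flip to black, move to (1,1). |black|=7
Step 7: on WHITE (1,1): turn R to E, flip to black, move to (1,2). |black|=8
Step 8: on WHITE (1,2): turn R to S, flip to black, move to (2,2). |black|=9
Step 9: on WHITE (2,2): turn R to W, flip to black, move to (2,1). |black|=10
Step 10: on BLACK (2,1): turn L to S, flip to white, move to (3,1). |black|=9
Step 11: on WHITE (3,1): turn R to W, flip to black, move to (3,0). |black|=10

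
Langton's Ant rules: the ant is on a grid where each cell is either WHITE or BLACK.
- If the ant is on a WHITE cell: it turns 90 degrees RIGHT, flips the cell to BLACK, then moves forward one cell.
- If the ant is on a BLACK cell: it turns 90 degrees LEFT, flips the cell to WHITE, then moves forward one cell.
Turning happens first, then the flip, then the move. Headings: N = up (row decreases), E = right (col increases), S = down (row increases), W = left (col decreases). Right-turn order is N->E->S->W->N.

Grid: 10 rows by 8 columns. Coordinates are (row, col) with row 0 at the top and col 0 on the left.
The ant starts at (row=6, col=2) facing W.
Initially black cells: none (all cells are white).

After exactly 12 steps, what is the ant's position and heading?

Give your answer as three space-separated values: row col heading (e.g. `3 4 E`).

Answer: 8 2 W

Derivation:
Step 1: on WHITE (6,2): turn R to N, flip to black, move to (5,2). |black|=1
Step 2: on WHITE (5,2): turn R to E, flip to black, move to (5,3). |black|=2
Step 3: on WHITE (5,3): turn R to S, flip to black, move to (6,3). |black|=3
Step 4: on WHITE (6,3): turn R to W, flip to black, move to (6,2). |black|=4
Step 5: on BLACK (6,2): turn L to S, flip to white, move to (7,2). |black|=3
Step 6: on WHITE (7,2): turn R to W, flip to black, move to (7,1). |black|=4
Step 7: on WHITE (7,1): turn R to N, flip to black, move to (6,1). |black|=5
Step 8: on WHITE (6,1): turn R to E, flip to black, move to (6,2). |black|=6
Step 9: on WHITE (6,2): turn R to S, flip to black, move to (7,2). |black|=7
Step 10: on BLACK (7,2): turn L to E, flip to white, move to (7,3). |black|=6
Step 11: on WHITE (7,3): turn R to S, flip to black, move to (8,3). |black|=7
Step 12: on WHITE (8,3): turn R to W, flip to black, move to (8,2). |black|=8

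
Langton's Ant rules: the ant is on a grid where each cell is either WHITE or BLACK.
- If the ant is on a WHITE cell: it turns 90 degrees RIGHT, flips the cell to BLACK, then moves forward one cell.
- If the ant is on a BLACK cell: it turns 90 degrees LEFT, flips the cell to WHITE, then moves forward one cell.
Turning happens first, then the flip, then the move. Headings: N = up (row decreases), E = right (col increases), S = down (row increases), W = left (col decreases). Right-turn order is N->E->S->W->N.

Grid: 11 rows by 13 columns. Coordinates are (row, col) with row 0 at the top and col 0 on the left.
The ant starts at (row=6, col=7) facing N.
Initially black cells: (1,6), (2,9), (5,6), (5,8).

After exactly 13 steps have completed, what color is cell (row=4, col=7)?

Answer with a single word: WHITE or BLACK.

Step 1: on WHITE (6,7): turn R to E, flip to black, move to (6,8). |black|=5
Step 2: on WHITE (6,8): turn R to S, flip to black, move to (7,8). |black|=6
Step 3: on WHITE (7,8): turn R to W, flip to black, move to (7,7). |black|=7
Step 4: on WHITE (7,7): turn R to N, flip to black, move to (6,7). |black|=8
Step 5: on BLACK (6,7): turn L to W, flip to white, move to (6,6). |black|=7
Step 6: on WHITE (6,6): turn R to N, flip to black, move to (5,6). |black|=8
Step 7: on BLACK (5,6): turn L to W, flip to white, move to (5,5). |black|=7
Step 8: on WHITE (5,5): turn R to N, flip to black, move to (4,5). |black|=8
Step 9: on WHITE (4,5): turn R to E, flip to black, move to (4,6). |black|=9
Step 10: on WHITE (4,6): turn R to S, flip to black, move to (5,6). |black|=10
Step 11: on WHITE (5,6): turn R to W, flip to black, move to (5,5). |black|=11
Step 12: on BLACK (5,5): turn L to S, flip to white, move to (6,5). |black|=10
Step 13: on WHITE (6,5): turn R to W, flip to black, move to (6,4). |black|=11

Answer: WHITE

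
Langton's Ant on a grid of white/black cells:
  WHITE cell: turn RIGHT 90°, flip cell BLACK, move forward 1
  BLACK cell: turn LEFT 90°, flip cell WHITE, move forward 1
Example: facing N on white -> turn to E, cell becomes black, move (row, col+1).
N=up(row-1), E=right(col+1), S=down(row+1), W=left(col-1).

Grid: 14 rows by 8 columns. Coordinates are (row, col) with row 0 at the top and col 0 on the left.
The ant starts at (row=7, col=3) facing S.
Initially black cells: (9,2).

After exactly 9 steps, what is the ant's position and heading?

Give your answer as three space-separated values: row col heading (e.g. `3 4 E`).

Step 1: on WHITE (7,3): turn R to W, flip to black, move to (7,2). |black|=2
Step 2: on WHITE (7,2): turn R to N, flip to black, move to (6,2). |black|=3
Step 3: on WHITE (6,2): turn R to E, flip to black, move to (6,3). |black|=4
Step 4: on WHITE (6,3): turn R to S, flip to black, move to (7,3). |black|=5
Step 5: on BLACK (7,3): turn L to E, flip to white, move to (7,4). |black|=4
Step 6: on WHITE (7,4): turn R to S, flip to black, move to (8,4). |black|=5
Step 7: on WHITE (8,4): turn R to W, flip to black, move to (8,3). |black|=6
Step 8: on WHITE (8,3): turn R to N, flip to black, move to (7,3). |black|=7
Step 9: on WHITE (7,3): turn R to E, flip to black, move to (7,4). |black|=8

Answer: 7 4 E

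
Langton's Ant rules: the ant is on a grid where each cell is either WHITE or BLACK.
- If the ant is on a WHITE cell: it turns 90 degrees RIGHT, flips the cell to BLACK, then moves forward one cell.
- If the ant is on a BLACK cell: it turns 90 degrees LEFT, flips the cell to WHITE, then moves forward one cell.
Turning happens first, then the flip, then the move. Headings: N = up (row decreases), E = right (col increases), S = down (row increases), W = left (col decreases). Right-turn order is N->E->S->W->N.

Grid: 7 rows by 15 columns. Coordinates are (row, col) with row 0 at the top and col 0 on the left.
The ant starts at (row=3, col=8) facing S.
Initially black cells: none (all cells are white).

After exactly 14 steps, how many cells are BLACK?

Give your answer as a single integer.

Step 1: on WHITE (3,8): turn R to W, flip to black, move to (3,7). |black|=1
Step 2: on WHITE (3,7): turn R to N, flip to black, move to (2,7). |black|=2
Step 3: on WHITE (2,7): turn R to E, flip to black, move to (2,8). |black|=3
Step 4: on WHITE (2,8): turn R to S, flip to black, move to (3,8). |black|=4
Step 5: on BLACK (3,8): turn L to E, flip to white, move to (3,9). |black|=3
Step 6: on WHITE (3,9): turn R to S, flip to black, move to (4,9). |black|=4
Step 7: on WHITE (4,9): turn R to W, flip to black, move to (4,8). |black|=5
Step 8: on WHITE (4,8): turn R to N, flip to black, move to (3,8). |black|=6
Step 9: on WHITE (3,8): turn R to E, flip to black, move to (3,9). |black|=7
Step 10: on BLACK (3,9): turn L to N, flip to white, move to (2,9). |black|=6
Step 11: on WHITE (2,9): turn R to E, flip to black, move to (2,10). |black|=7
Step 12: on WHITE (2,10): turn R to S, flip to black, move to (3,10). |black|=8
Step 13: on WHITE (3,10): turn R to W, flip to black, move to (3,9). |black|=9
Step 14: on WHITE (3,9): turn R to N, flip to black, move to (2,9). |black|=10

Answer: 10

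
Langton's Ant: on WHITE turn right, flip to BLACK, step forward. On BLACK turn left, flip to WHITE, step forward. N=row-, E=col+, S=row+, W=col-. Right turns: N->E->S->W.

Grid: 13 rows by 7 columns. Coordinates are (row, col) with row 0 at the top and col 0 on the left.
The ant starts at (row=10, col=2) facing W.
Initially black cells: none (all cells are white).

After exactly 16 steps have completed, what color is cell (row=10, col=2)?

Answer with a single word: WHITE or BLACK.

Step 1: on WHITE (10,2): turn R to N, flip to black, move to (9,2). |black|=1
Step 2: on WHITE (9,2): turn R to E, flip to black, move to (9,3). |black|=2
Step 3: on WHITE (9,3): turn R to S, flip to black, move to (10,3). |black|=3
Step 4: on WHITE (10,3): turn R to W, flip to black, move to (10,2). |black|=4
Step 5: on BLACK (10,2): turn L to S, flip to white, move to (11,2). |black|=3
Step 6: on WHITE (11,2): turn R to W, flip to black, move to (11,1). |black|=4
Step 7: on WHITE (11,1): turn R to N, flip to black, move to (10,1). |black|=5
Step 8: on WHITE (10,1): turn R to E, flip to black, move to (10,2). |black|=6
Step 9: on WHITE (10,2): turn R to S, flip to black, move to (11,2). |black|=7
Step 10: on BLACK (11,2): turn L to E, flip to white, move to (11,3). |black|=6
Step 11: on WHITE (11,3): turn R to S, flip to black, move to (12,3). |black|=7
Step 12: on WHITE (12,3): turn R to W, flip to black, move to (12,2). |black|=8
Step 13: on WHITE (12,2): turn R to N, flip to black, move to (11,2). |black|=9
Step 14: on WHITE (11,2): turn R to E, flip to black, move to (11,3). |black|=10
Step 15: on BLACK (11,3): turn L to N, flip to white, move to (10,3). |black|=9
Step 16: on BLACK (10,3): turn L to W, flip to white, move to (10,2). |black|=8

Answer: BLACK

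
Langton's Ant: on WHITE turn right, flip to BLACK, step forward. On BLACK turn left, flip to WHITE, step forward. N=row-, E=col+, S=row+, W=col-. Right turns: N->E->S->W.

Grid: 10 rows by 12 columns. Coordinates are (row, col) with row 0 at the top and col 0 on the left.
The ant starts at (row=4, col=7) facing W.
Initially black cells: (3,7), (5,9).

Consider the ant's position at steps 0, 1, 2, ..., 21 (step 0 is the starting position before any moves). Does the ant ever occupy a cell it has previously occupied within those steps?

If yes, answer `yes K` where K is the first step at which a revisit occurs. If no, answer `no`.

Answer: yes 5

Derivation:
Step 1: on WHITE (4,7): turn R to N, flip to black, move to (3,7). |black|=3 — new cell
Step 2: on BLACK (3,7): turn L to W, flip to white, move to (3,6). |black|=2 — new cell
Step 3: on WHITE (3,6): turn R to N, flip to black, move to (2,6). |black|=3 — new cell
Step 4: on WHITE (2,6): turn R to E, flip to black, move to (2,7). |black|=4 — new cell
Step 5: on WHITE (2,7): turn R to S, flip to black, move to (3,7). |black|=5 — REVISIT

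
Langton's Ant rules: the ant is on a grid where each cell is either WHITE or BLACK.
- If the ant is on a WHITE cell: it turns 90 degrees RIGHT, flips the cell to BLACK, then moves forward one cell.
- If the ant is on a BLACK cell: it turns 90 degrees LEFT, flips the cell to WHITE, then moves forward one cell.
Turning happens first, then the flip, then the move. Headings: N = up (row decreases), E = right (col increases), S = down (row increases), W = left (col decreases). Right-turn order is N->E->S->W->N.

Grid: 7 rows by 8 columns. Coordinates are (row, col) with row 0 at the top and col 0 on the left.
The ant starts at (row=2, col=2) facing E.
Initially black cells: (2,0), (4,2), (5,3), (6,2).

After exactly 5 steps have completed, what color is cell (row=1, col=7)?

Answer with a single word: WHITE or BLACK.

Step 1: on WHITE (2,2): turn R to S, flip to black, move to (3,2). |black|=5
Step 2: on WHITE (3,2): turn R to W, flip to black, move to (3,1). |black|=6
Step 3: on WHITE (3,1): turn R to N, flip to black, move to (2,1). |black|=7
Step 4: on WHITE (2,1): turn R to E, flip to black, move to (2,2). |black|=8
Step 5: on BLACK (2,2): turn L to N, flip to white, move to (1,2). |black|=7

Answer: WHITE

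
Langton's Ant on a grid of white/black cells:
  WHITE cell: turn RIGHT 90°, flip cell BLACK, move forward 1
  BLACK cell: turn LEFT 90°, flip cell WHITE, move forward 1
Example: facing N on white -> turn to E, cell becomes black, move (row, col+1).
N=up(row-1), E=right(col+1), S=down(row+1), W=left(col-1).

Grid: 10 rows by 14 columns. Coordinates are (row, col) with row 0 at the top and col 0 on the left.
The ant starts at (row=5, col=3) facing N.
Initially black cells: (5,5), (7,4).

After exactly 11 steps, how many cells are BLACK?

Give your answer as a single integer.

Step 1: on WHITE (5,3): turn R to E, flip to black, move to (5,4). |black|=3
Step 2: on WHITE (5,4): turn R to S, flip to black, move to (6,4). |black|=4
Step 3: on WHITE (6,4): turn R to W, flip to black, move to (6,3). |black|=5
Step 4: on WHITE (6,3): turn R to N, flip to black, move to (5,3). |black|=6
Step 5: on BLACK (5,3): turn L to W, flip to white, move to (5,2). |black|=5
Step 6: on WHITE (5,2): turn R to N, flip to black, move to (4,2). |black|=6
Step 7: on WHITE (4,2): turn R to E, flip to black, move to (4,3). |black|=7
Step 8: on WHITE (4,3): turn R to S, flip to black, move to (5,3). |black|=8
Step 9: on WHITE (5,3): turn R to W, flip to black, move to (5,2). |black|=9
Step 10: on BLACK (5,2): turn L to S, flip to white, move to (6,2). |black|=8
Step 11: on WHITE (6,2): turn R to W, flip to black, move to (6,1). |black|=9

Answer: 9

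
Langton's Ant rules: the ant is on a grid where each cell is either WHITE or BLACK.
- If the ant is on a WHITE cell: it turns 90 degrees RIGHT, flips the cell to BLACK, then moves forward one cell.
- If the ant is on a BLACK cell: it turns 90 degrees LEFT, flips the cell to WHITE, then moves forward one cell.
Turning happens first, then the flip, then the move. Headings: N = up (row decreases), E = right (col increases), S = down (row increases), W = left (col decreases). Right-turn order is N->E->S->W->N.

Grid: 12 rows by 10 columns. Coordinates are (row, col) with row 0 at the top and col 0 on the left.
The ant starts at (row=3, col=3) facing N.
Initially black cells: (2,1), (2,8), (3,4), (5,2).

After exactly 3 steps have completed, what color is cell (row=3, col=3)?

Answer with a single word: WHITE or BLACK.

Step 1: on WHITE (3,3): turn R to E, flip to black, move to (3,4). |black|=5
Step 2: on BLACK (3,4): turn L to N, flip to white, move to (2,4). |black|=4
Step 3: on WHITE (2,4): turn R to E, flip to black, move to (2,5). |black|=5

Answer: BLACK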